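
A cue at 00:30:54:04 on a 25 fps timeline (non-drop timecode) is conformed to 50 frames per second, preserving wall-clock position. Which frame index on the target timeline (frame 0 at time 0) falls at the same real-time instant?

Source frame index: (0×3600 + 30×60 + 54) × 25 + 4 = 46354.
Real time: 46354 / (25) = 46354/25 s.
Target frame: (46354/25) × (50) = 92708.

frame 92708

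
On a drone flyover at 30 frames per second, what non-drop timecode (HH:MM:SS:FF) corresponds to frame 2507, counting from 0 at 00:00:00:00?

00:01:23:17

2507 ÷ 30 = 83 full seconds, remainder 17 frames.
83 s = 0 h 1 min 23 s.
Timecode: 00:01:23:17.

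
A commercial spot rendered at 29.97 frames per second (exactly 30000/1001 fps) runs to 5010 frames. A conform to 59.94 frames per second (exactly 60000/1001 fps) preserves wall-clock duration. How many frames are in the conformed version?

10020 frames

Target frames = source frames × (target rate / source rate) = 5010 × (60000/1001)/(30000/1001) = 5010 × 2 = 10020.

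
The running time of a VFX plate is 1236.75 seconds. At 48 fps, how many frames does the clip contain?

59364 frames

Frames = 1236.75 × 48 = 59364.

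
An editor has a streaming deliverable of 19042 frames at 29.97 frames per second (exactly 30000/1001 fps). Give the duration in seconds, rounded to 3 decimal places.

635.368 seconds

Running time = 19042 × 1001/30000 = 9530521/15000 s ≈ 635.368 s.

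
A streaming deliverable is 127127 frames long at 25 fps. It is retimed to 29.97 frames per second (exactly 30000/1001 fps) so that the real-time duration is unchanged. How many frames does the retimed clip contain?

Target frames = source frames × (target rate / source rate) = 127127 × (30000/1001)/(25) = 127127 × 1200/1001 = 152400.

152400 frames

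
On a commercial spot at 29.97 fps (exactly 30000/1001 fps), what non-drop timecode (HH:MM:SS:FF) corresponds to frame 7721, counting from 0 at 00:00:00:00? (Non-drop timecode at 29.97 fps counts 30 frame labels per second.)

00:04:17:11

7721 ÷ 30 = 257 full seconds, remainder 11 frames.
257 s = 0 h 4 min 17 s.
Timecode: 00:04:17:11.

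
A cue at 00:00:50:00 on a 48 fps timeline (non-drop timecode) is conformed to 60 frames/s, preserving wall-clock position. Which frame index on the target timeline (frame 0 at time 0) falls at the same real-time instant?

Source frame index: (0×3600 + 0×60 + 50) × 48 + 0 = 2400.
Real time: 2400 / (48) = 50 s.
Target frame: (50) × (60) = 3000.

frame 3000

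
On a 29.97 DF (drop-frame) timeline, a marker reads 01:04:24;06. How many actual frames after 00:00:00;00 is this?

Complete 10-minute blocks: 6, each 17982 frames → 107892.
Remaining 4 whole minutes in the current block: 1800 + 3 × 1798 = 7194 frames.
Within the current minute: 24 × 30 + 6 − 2 = 724 (labels ;00/;01 skipped at this minute). Total = 107892 + 7194 + 724 = 115810.

115810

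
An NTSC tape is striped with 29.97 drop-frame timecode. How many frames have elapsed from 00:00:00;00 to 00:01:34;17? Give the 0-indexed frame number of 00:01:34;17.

2835

As if non-drop at 30 labels/s: (0 × 3600 + 1 × 60 + 34) × 30 + 17 = 2837.
Minute boundaries passed: 1; those not divisible by 10: 1 − 0 = 1; dropped labels = 2 × 1 = 2.
Actual frame index = 2837 − 2 = 2835.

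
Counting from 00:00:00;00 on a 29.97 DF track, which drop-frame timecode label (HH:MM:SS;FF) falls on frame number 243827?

Ten DF minutes hold 17982 frames, so frame 243827 lies in block 13 (frames 233766–251747) with 10061 frames into that block.
The block's first minute is 1800 frames and the rest 1798 each; 10061 frames reaches minute 5, so 13 × 18 + 5 × 2 = 244 labels have been skipped so far.
Adding those back, label number 243827 + 244 = 244071 at 30 labels/s is 8135 s + 21 f = 2 h 15 min 35 s frame 21, i.e. 02:15:35;21.

02:15:35;21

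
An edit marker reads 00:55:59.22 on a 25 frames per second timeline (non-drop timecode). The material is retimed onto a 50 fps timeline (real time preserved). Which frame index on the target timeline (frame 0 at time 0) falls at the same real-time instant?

frame 167994

Source frame index: (0×3600 + 55×60 + 59) × 25 + 22 = 83997.
Real time: 83997 / (25) = 83997/25 s.
Target frame: (83997/25) × (50) = 167994.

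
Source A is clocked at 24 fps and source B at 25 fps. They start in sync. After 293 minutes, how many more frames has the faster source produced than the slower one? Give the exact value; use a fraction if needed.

293 min = 17580 s.
A emits 24 × 17580 = 421920 frames; B emits 25 × 17580 = 439500.
Difference = 17580 frames; B is ahead of A.

17580 frames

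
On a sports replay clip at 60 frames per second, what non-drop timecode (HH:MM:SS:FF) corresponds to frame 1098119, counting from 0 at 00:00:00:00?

1098119 ÷ 60 = 18301 full seconds, remainder 59 frames.
18301 s = 5 h 5 min 1 s.
Timecode: 05:05:01:59.

05:05:01:59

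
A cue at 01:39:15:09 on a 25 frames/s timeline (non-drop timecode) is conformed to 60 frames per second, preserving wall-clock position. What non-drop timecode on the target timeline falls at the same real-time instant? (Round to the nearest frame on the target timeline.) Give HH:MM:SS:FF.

Source frame index: (1×3600 + 39×60 + 15) × 25 + 9 = 148884.
Real time: 148884 / (25) = 148884/25 s.
Target frame: (148884/25) × (60) = 1786608/5 ≈ 357321.600 → 357322.
At 60 labels/s: frame 357322 → 01:39:15:22.

01:39:15:22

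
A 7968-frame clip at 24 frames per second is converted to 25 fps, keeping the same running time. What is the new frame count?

8300 frames

Target frames = source frames × (target rate / source rate) = 7968 × (25)/(24) = 7968 × 25/24 = 8300.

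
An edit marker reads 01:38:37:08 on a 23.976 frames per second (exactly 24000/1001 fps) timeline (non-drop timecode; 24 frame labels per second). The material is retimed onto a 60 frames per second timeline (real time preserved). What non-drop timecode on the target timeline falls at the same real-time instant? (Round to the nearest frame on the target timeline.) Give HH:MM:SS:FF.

Source frame index: (1×3600 + 38×60 + 37) × 24 + 8 = 142016.
Real time: 142016 / (24000/1001) = 2221219/375 s.
Target frame: (2221219/375) × (60) = 8884876/25 ≈ 355395.040 → 355395.
At 60 labels/s: frame 355395 → 01:38:43:15.

01:38:43:15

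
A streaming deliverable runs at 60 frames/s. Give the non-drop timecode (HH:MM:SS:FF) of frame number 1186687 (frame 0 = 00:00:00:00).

05:29:38:07

1186687 ÷ 60 = 19778 full seconds, remainder 7 frames.
19778 s = 5 h 29 min 38 s.
Timecode: 05:29:38:07.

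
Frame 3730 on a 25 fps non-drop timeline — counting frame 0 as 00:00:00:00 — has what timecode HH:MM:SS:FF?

3730 ÷ 25 = 149 full seconds, remainder 5 frames.
149 s = 0 h 2 min 29 s.
Timecode: 00:02:29:05.

00:02:29:05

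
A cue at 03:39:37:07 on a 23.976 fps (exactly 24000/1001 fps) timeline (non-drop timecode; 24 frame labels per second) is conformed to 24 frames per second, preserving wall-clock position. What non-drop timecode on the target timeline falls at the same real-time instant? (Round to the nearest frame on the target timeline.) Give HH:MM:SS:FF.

Source frame index: (3×3600 + 39×60 + 37) × 24 + 7 = 316255.
Real time: 316255 / (24000/1001) = 63314251/4800 s.
Target frame: (63314251/4800) × (24) = 63314251/200 ≈ 316571.255 → 316571.
At 24 labels/s: frame 316571 → 03:39:50:11.

03:39:50:11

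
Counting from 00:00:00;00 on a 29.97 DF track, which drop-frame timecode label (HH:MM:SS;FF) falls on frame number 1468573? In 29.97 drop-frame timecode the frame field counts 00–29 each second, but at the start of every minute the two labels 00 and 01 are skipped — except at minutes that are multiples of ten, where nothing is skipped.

Each 10-minute DF block holds 10 × 60 × 30 − 9 × 2 = 17982 frames. 1468573 ÷ 17982 → 81 full blocks, remainder 12031.
Within the partial block the first minute is 1800 frames and each further minute 1798, so 6 further minute boundaries passed. Total skipped labels = 18 × 81 + 2 × 6 = 1470.
Non-drop label index = 1468573 + 1470 = 1470043; at 30 labels/s that is 13:36:41:13, i.e. DF 13:36:41;13.

13:36:41;13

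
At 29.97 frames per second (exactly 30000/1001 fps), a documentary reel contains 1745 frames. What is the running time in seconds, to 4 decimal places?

58.2248 seconds

Running time = 1745 × 1001/30000 = 349349/6000 s ≈ 58.2248 s.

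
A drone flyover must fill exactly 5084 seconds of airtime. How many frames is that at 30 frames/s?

152520 frames

Frames = 5084 × 30 = 152520.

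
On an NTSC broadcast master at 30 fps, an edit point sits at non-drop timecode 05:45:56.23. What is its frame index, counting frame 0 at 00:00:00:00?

622703

Total seconds to the label: (5 × 3600 + 45 × 60 + 56) = 20756.
Frame index = 20756 × 30 + 23 = 622703.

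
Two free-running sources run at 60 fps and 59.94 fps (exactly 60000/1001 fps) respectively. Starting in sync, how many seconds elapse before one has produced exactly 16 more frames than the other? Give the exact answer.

The gap grows by |60000/1001 − 60| = 60/1001 frames per second.
Time for a 16-frame gap: 16 ÷ (60/1001) = 4004/15 s.

4004/15 seconds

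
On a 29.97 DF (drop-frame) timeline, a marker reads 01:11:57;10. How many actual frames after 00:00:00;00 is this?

As if non-drop at 30 labels/s: (1 × 3600 + 11 × 60 + 57) × 30 + 10 = 129520.
Minute boundaries passed: 71; those not divisible by 10: 71 − 7 = 64; dropped labels = 2 × 64 = 128.
Actual frame index = 129520 − 128 = 129392.

129392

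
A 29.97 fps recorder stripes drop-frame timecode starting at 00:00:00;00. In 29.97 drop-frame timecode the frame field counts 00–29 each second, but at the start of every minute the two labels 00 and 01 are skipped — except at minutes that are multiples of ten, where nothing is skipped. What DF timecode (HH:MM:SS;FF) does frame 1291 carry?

Ten DF minutes hold 17982 frames, so frame 1291 lies in block 0 (frames 0–17981) with 1291 frames into that block.
The block's first minute is 1800 frames and the rest 1798 each; 1291 frames reaches minute 0, so 0 × 18 + 0 × 2 = 0 labels have been skipped so far.
Adding those back, label number 1291 + 0 = 1291 at 30 labels/s is 43 s + 1 f = 0 h 0 min 43 s frame 1, i.e. 00:00:43;01.

00:00:43;01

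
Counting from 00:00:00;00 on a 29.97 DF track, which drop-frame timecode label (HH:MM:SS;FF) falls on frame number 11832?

Each 10-minute DF block holds 10 × 60 × 30 − 9 × 2 = 17982 frames. 11832 ÷ 17982 → 0 full blocks, remainder 11832.
Within the partial block the first minute is 1800 frames and each further minute 1798, so 6 further minute boundaries passed. Total skipped labels = 18 × 0 + 2 × 6 = 12.
Non-drop label index = 11832 + 12 = 11844; at 30 labels/s that is 00:06:34:24, i.e. DF 00:06:34;24.

00:06:34;24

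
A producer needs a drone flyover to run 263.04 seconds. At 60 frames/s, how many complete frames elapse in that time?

Frames = 263.04 × 60 = 78912/5 ≈ 15782.4000.
Complete frames: 15782.

15782 frames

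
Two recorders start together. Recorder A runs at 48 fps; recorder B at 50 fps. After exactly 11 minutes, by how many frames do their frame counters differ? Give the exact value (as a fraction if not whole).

11 min = 660 s.
A emits 48 × 660 = 31680 frames; B emits 50 × 660 = 33000.
Difference = 1320 frames; B is ahead of A.

1320 frames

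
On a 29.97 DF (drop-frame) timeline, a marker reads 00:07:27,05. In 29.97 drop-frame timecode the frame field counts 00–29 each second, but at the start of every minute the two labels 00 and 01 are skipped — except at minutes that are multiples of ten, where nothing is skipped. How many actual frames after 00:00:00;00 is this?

13401

Complete 10-minute blocks: 0, each 17982 frames → 0.
Remaining 7 whole minutes in the current block: 1800 + 6 × 1798 = 12588 frames.
Within the current minute: 27 × 30 + 5 − 2 = 813 (labels ;00/;01 skipped at this minute). Total = 0 + 12588 + 813 = 13401.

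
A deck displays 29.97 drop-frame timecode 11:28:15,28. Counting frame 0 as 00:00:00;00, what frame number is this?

1237638

Complete 10-minute blocks: 68, each 17982 frames → 1222776.
Remaining 8 whole minutes in the current block: 1800 + 7 × 1798 = 14386 frames.
Within the current minute: 15 × 30 + 28 − 2 = 476 (labels ;00/;01 skipped at this minute). Total = 1222776 + 14386 + 476 = 1237638.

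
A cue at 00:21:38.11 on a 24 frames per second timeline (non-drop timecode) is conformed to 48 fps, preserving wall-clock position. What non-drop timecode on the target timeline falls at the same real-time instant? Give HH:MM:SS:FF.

00:21:38:22

Source frame index: (0×3600 + 21×60 + 38) × 24 + 11 = 31163.
Real time: 31163 / (24) = 31163/24 s.
Target frame: (31163/24) × (48) = 62326.
At 48 labels/s: frame 62326 → 00:21:38:22.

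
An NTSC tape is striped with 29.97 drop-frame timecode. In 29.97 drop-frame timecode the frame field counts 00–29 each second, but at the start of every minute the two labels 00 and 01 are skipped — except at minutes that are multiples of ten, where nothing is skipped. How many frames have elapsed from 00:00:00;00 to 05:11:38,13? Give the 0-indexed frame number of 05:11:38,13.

560393

Complete 10-minute blocks: 31, each 17982 frames → 557442.
Remaining 1 whole minute in the current block: 1800 + 0 × 1798 = 1800 frames.
Within the current minute: 38 × 30 + 13 − 2 = 1151 (labels ;00/;01 skipped at this minute). Total = 557442 + 1800 + 1151 = 560393.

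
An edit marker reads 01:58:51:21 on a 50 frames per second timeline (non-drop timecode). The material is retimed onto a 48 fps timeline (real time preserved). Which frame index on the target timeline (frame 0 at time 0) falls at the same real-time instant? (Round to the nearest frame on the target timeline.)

Source frame index: (1×3600 + 58×60 + 51) × 50 + 21 = 356571.
Real time: 356571 / (50) = 356571/50 s.
Target frame: (356571/50) × (48) = 8557704/25 ≈ 342308.160 → 342308.

frame 342308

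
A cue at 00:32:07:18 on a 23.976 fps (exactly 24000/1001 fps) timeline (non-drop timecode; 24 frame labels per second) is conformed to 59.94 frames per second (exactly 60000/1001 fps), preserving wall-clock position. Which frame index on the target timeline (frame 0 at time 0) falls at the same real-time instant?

frame 115665

Source frame index: (0×3600 + 32×60 + 7) × 24 + 18 = 46266.
Real time: 46266 / (24000/1001) = 7718711/4000 s.
Target frame: (7718711/4000) × (60000/1001) = 115665.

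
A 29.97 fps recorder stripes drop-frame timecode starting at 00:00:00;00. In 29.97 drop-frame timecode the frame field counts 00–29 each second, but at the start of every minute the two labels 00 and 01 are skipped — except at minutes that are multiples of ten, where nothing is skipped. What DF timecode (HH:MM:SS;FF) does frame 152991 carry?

01:25:04;25

Each 10-minute DF block holds 10 × 60 × 30 − 9 × 2 = 17982 frames. 152991 ÷ 17982 → 8 full blocks, remainder 9135.
Within the partial block the first minute is 1800 frames and each further minute 1798, so 5 further minute boundaries passed. Total skipped labels = 18 × 8 + 2 × 5 = 154.
Non-drop label index = 152991 + 154 = 153145; at 30 labels/s that is 01:25:04:25, i.e. DF 01:25:04;25.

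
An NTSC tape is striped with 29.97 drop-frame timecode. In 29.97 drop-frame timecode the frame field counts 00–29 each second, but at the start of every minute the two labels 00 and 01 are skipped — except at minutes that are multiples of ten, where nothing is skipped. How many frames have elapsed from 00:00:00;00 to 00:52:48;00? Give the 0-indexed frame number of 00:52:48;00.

As if non-drop at 30 labels/s: (0 × 3600 + 52 × 60 + 48) × 30 + 0 = 95040.
Minute boundaries passed: 52; those not divisible by 10: 52 − 5 = 47; dropped labels = 2 × 47 = 94.
Actual frame index = 95040 − 94 = 94946.

94946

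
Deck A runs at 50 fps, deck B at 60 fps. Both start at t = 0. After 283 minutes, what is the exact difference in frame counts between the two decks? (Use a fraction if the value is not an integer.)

283 min = 16980 s.
A emits 50 × 16980 = 849000 frames; B emits 60 × 16980 = 1018800.
Difference = 169800 frames; B is ahead of A.

169800 frames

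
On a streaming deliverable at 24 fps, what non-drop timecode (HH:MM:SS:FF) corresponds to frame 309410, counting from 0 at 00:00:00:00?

309410 ÷ 24 = 12892 full seconds, remainder 2 frames.
12892 s = 3 h 34 min 52 s.
Timecode: 03:34:52:02.

03:34:52:02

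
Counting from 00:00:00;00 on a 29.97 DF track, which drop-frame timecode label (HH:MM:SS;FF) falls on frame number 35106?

Each 10-minute DF block holds 10 × 60 × 30 − 9 × 2 = 17982 frames. 35106 ÷ 17982 → 1 full block, remainder 17124.
Within the partial block the first minute is 1800 frames and each further minute 1798, so 9 further minute boundaries passed. Total skipped labels = 18 × 1 + 2 × 9 = 36.
Non-drop label index = 35106 + 36 = 35142; at 30 labels/s that is 00:19:31:12, i.e. DF 00:19:31;12.

00:19:31;12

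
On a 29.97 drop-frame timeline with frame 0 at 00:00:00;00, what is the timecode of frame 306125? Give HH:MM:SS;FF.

Each 10-minute DF block holds 10 × 60 × 30 − 9 × 2 = 17982 frames. 306125 ÷ 17982 → 17 full blocks, remainder 431.
Within the partial block the first minute is 1800 frames and each further minute 1798, so 0 further minute boundaries passed. Total skipped labels = 18 × 17 + 2 × 0 = 306.
Non-drop label index = 306125 + 306 = 306431; at 30 labels/s that is 02:50:14:11, i.e. DF 02:50:14;11.

02:50:14;11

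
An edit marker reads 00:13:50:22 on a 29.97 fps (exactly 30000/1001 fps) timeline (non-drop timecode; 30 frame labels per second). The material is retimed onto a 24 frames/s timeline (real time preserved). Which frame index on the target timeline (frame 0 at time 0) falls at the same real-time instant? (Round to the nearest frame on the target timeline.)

frame 19958

Source frame index: (0×3600 + 13×60 + 50) × 30 + 22 = 24922.
Real time: 24922 / (30000/1001) = 12473461/15000 s.
Target frame: (12473461/15000) × (24) = 12473461/625 ≈ 19957.538 → 19958.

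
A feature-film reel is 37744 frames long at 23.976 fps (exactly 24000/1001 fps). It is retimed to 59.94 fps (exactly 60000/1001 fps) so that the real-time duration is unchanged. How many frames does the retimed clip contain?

Target frames = source frames × (target rate / source rate) = 37744 × (60000/1001)/(24000/1001) = 37744 × 5/2 = 94360.

94360 frames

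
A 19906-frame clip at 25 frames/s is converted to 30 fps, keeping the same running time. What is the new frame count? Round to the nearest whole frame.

23887 frames

Frames at target rate = 19906 × (30) / (25) = 119436/5 ≈ 23887.200.
Nearest whole frame: 23887.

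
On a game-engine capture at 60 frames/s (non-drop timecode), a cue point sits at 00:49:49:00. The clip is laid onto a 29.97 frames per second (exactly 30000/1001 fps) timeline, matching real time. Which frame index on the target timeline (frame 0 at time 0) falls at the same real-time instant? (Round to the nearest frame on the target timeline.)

Source frame index: (0×3600 + 49×60 + 49) × 60 + 0 = 179340.
Real time: 179340 / (60) = 2989 s.
Target frame: (2989) × (30000/1001) = 12810000/143 ≈ 89580.420 → 89580.

frame 89580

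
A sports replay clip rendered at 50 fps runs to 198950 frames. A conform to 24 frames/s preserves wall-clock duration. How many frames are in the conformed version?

Target frames = source frames × (target rate / source rate) = 198950 × (24)/(50) = 198950 × 12/25 = 95496.

95496 frames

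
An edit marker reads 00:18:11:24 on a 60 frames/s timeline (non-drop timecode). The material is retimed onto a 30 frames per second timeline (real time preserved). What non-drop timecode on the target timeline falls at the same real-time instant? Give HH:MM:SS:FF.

Source frame index: (0×3600 + 18×60 + 11) × 60 + 24 = 65484.
Real time: 65484 / (60) = 5457/5 s.
Target frame: (5457/5) × (30) = 32742.
At 30 labels/s: frame 32742 → 00:18:11:12.

00:18:11:12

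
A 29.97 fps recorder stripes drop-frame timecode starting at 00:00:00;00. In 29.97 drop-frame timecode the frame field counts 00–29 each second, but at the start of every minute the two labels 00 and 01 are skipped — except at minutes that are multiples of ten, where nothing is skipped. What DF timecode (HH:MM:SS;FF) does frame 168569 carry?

Each 10-minute DF block holds 10 × 60 × 30 − 9 × 2 = 17982 frames. 168569 ÷ 17982 → 9 full blocks, remainder 6731.
Within the partial block the first minute is 1800 frames and each further minute 1798, so 3 further minute boundaries passed. Total skipped labels = 18 × 9 + 2 × 3 = 168.
Non-drop label index = 168569 + 168 = 168737; at 30 labels/s that is 01:33:44:17, i.e. DF 01:33:44;17.

01:33:44;17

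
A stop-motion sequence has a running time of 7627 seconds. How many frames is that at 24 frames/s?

183048 frames

Frames = 7627 × 24 = 183048.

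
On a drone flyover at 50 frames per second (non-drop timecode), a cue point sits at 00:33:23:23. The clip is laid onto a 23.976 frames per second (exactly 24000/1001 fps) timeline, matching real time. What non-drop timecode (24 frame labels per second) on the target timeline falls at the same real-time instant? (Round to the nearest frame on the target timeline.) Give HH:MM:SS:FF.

00:33:21:11

Source frame index: (0×3600 + 33×60 + 23) × 50 + 23 = 100173.
Real time: 100173 / (50) = 100173/50 s.
Target frame: (100173/50) × (24000/1001) = 48083040/1001 ≈ 48035.005 → 48035.
At 24 labels/s: frame 48035 → 00:33:21:11.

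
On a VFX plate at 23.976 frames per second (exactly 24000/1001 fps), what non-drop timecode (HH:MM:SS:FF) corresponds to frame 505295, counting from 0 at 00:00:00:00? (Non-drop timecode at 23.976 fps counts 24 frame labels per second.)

05:50:53:23

505295 ÷ 24 = 21053 full seconds, remainder 23 frames.
21053 s = 5 h 50 min 53 s.
Timecode: 05:50:53:23.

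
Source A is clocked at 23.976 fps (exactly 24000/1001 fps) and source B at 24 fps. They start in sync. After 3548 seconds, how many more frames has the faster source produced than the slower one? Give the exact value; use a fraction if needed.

85152/1001 frames

A emits 24000/1001 × 3548 = 85152000/1001 frames; B emits 24 × 3548 = 85152.
Difference = 85152/1001 frames (≈ 85.0669); B is ahead of A.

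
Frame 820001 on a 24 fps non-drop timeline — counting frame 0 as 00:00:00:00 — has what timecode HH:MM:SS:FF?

820001 ÷ 24 = 34166 full seconds, remainder 17 frames.
34166 s = 9 h 29 min 26 s.
Timecode: 09:29:26:17.

09:29:26:17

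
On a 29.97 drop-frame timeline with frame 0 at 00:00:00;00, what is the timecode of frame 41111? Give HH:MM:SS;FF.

00:22:51;21

Each 10-minute DF block holds 10 × 60 × 30 − 9 × 2 = 17982 frames. 41111 ÷ 17982 → 2 full blocks, remainder 5147.
Within the partial block the first minute is 1800 frames and each further minute 1798, so 2 further minute boundaries passed. Total skipped labels = 18 × 2 + 2 × 2 = 40.
Non-drop label index = 41111 + 40 = 41151; at 30 labels/s that is 00:22:51:21, i.e. DF 00:22:51;21.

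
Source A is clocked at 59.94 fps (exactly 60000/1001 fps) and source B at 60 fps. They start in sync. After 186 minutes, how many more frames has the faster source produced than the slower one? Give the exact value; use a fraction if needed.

669600/1001 frames

186 min = 11160 s.
A emits 60000/1001 × 11160 = 669600000/1001 frames; B emits 60 × 11160 = 669600.
Difference = 669600/1001 frames (≈ 668.9311); B is ahead of A.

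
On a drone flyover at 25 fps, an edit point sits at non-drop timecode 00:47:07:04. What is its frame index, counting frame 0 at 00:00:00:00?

Total seconds to the label: (0 × 3600 + 47 × 60 + 7) = 2827.
Frame index = 2827 × 25 + 4 = 70679.

70679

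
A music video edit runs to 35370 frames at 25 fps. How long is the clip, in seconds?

1414.8 seconds

Running time = 35370 / (25) = 1414.8 s.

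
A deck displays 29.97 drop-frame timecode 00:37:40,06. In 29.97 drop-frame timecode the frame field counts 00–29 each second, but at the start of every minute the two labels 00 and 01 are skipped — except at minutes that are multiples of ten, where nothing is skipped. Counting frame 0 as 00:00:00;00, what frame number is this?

As if non-drop at 30 labels/s: (0 × 3600 + 37 × 60 + 40) × 30 + 6 = 67806.
Minute boundaries passed: 37; those not divisible by 10: 37 − 3 = 34; dropped labels = 2 × 34 = 68.
Actual frame index = 67806 − 68 = 67738.

67738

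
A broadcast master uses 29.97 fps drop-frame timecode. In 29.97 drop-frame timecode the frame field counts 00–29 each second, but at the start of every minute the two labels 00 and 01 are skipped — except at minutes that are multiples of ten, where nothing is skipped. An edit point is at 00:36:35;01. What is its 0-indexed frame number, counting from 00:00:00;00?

65785

Complete 10-minute blocks: 3, each 17982 frames → 53946.
Remaining 6 whole minutes in the current block: 1800 + 5 × 1798 = 10790 frames.
Within the current minute: 35 × 30 + 1 − 2 = 1049 (labels ;00/;01 skipped at this minute). Total = 53946 + 10790 + 1049 = 65785.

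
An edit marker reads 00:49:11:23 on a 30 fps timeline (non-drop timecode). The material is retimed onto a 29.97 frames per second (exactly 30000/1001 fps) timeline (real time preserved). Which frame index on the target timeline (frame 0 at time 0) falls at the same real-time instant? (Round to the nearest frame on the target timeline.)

Source frame index: (0×3600 + 49×60 + 11) × 30 + 23 = 88553.
Real time: 88553 / (30) = 88553/30 s.
Target frame: (88553/30) × (30000/1001) = 88553000/1001 ≈ 88464.535 → 88465.

frame 88465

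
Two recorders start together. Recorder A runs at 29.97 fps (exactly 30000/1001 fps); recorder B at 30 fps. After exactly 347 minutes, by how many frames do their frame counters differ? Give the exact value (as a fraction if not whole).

624600/1001 frames

347 min = 20820 s.
A emits 30000/1001 × 20820 = 624600000/1001 frames; B emits 30 × 20820 = 624600.
Difference = 624600/1001 frames (≈ 623.9760); B is ahead of A.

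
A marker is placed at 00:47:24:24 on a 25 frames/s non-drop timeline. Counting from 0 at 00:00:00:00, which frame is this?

Total seconds to the label: (0 × 3600 + 47 × 60 + 24) = 2844.
Frame index = 2844 × 25 + 24 = 71124.

frame 71124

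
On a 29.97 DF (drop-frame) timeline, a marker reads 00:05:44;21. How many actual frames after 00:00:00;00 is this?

10331

As if non-drop at 30 labels/s: (0 × 3600 + 5 × 60 + 44) × 30 + 21 = 10341.
Minute boundaries passed: 5; those not divisible by 10: 5 − 0 = 5; dropped labels = 2 × 5 = 10.
Actual frame index = 10341 − 10 = 10331.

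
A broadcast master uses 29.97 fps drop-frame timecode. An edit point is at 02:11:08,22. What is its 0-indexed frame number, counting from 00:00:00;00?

235826

Complete 10-minute blocks: 13, each 17982 frames → 233766.
Remaining 1 whole minute in the current block: 1800 + 0 × 1798 = 1800 frames.
Within the current minute: 8 × 30 + 22 − 2 = 260 (labels ;00/;01 skipped at this minute). Total = 233766 + 1800 + 260 = 235826.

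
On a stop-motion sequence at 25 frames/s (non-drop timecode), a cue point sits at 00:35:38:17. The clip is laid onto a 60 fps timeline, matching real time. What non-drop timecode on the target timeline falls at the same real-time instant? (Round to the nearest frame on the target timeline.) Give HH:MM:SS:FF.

00:35:38:41

Source frame index: (0×3600 + 35×60 + 38) × 25 + 17 = 53467.
Real time: 53467 / (25) = 53467/25 s.
Target frame: (53467/25) × (60) = 641604/5 ≈ 128320.800 → 128321.
At 60 labels/s: frame 128321 → 00:35:38:41.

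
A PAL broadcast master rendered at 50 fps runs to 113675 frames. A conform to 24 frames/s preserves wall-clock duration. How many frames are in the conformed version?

Target frames = source frames × (target rate / source rate) = 113675 × (24)/(50) = 113675 × 12/25 = 54564.

54564 frames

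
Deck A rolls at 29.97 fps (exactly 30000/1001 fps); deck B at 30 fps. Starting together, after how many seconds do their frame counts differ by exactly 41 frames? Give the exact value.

The gap grows by |30 − 30000/1001| = 30/1001 frames per second.
Time for a 41-frame gap: 41 ÷ (30/1001) = 41041/30 s.

41041/30 seconds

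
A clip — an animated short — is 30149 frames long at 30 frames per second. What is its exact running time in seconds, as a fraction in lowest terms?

30149/30 seconds

Running time = 30149 ÷ (30) = 30149 × 1/30 = 30149/30 s.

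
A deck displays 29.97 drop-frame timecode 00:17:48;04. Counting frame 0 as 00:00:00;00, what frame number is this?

32012

As if non-drop at 30 labels/s: (0 × 3600 + 17 × 60 + 48) × 30 + 4 = 32044.
Minute boundaries passed: 17; those not divisible by 10: 17 − 1 = 16; dropped labels = 2 × 16 = 32.
Actual frame index = 32044 − 32 = 32012.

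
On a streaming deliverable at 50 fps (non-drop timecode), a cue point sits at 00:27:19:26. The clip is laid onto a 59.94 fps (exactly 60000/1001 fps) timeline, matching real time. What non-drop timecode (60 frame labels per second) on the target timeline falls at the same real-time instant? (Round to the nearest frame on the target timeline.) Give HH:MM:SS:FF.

Source frame index: (0×3600 + 27×60 + 19) × 50 + 26 = 81976.
Real time: 81976 / (50) = 40988/25 s.
Target frame: (40988/25) × (60000/1001) = 98371200/1001 ≈ 98272.927 → 98273.
At 60 labels/s: frame 98273 → 00:27:17:53.

00:27:17:53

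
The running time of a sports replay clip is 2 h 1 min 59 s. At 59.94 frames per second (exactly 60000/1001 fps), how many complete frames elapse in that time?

2 h 1 min 59 s = 7319 s.
Frames = 7319 × 60000/1001 = 33780000/77 ≈ 438701.2987.
Complete frames: 438701.

438701 frames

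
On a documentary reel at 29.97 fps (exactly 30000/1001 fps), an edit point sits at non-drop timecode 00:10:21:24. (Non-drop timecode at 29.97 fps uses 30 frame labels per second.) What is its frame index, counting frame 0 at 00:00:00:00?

frame 18654

Total seconds to the label: (0 × 3600 + 10 × 60 + 21) = 621.
Frame index = 621 × 30 + 24 = 18654.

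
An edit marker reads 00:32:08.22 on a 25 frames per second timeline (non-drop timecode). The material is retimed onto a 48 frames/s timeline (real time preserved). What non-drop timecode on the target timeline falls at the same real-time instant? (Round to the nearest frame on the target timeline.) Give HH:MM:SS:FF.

00:32:08:42

Source frame index: (0×3600 + 32×60 + 8) × 25 + 22 = 48222.
Real time: 48222 / (25) = 48222/25 s.
Target frame: (48222/25) × (48) = 2314656/25 ≈ 92586.240 → 92586.
At 48 labels/s: frame 92586 → 00:32:08:42.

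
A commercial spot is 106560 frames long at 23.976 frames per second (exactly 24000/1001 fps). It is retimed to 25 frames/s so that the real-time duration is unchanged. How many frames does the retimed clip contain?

111111 frames

Target frames = source frames × (target rate / source rate) = 106560 × (25)/(24000/1001) = 106560 × 1001/960 = 111111.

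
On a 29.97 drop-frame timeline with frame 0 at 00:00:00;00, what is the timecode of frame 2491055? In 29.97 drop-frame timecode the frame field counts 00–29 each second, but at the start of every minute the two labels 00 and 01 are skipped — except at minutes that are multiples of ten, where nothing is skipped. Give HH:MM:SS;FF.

Each 10-minute DF block holds 10 × 60 × 30 − 9 × 2 = 17982 frames. 2491055 ÷ 17982 → 138 full blocks, remainder 9539.
Within the partial block the first minute is 1800 frames and each further minute 1798, so 5 further minute boundaries passed. Total skipped labels = 18 × 138 + 2 × 5 = 2494.
Non-drop label index = 2491055 + 2494 = 2493549; at 30 labels/s that is 23:05:18:09, i.e. DF 23:05:18;09.

23:05:18;09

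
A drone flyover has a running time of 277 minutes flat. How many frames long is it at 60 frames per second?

997200 frames

277 min = 16620 s.
Frames = 16620 × 60 = 997200.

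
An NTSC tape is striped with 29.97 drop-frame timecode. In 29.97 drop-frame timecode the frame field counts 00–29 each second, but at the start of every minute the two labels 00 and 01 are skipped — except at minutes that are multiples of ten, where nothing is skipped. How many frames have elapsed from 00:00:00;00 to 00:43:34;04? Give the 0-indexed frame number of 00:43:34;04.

78346

As if non-drop at 30 labels/s: (0 × 3600 + 43 × 60 + 34) × 30 + 4 = 78424.
Minute boundaries passed: 43; those not divisible by 10: 43 − 4 = 39; dropped labels = 2 × 39 = 78.
Actual frame index = 78424 − 78 = 78346.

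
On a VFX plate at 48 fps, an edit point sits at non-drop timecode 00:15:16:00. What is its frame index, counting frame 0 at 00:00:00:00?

Total seconds to the label: (0 × 3600 + 15 × 60 + 16) = 916.
Frame index = 916 × 48 + 0 = 43968.

frame 43968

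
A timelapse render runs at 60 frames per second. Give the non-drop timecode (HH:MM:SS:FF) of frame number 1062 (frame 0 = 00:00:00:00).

1062 ÷ 60 = 17 full seconds, remainder 42 frames.
17 s = 0 h 0 min 17 s.
Timecode: 00:00:17:42.

00:00:17:42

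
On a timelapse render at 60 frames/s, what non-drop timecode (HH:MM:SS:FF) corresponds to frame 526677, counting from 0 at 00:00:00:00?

526677 ÷ 60 = 8777 full seconds, remainder 57 frames.
8777 s = 2 h 26 min 17 s.
Timecode: 02:26:17:57.

02:26:17:57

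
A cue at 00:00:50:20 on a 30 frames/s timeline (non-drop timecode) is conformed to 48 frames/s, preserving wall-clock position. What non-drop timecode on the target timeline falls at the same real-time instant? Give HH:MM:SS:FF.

00:00:50:32

Source frame index: (0×3600 + 0×60 + 50) × 30 + 20 = 1520.
Real time: 1520 / (30) = 152/3 s.
Target frame: (152/3) × (48) = 2432.
At 48 labels/s: frame 2432 → 00:00:50:32.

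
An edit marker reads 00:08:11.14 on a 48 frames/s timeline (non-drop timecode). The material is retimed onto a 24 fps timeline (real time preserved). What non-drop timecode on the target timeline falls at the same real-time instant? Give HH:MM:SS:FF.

00:08:11:07

Source frame index: (0×3600 + 8×60 + 11) × 48 + 14 = 23582.
Real time: 23582 / (48) = 11791/24 s.
Target frame: (11791/24) × (24) = 11791.
At 24 labels/s: frame 11791 → 00:08:11:07.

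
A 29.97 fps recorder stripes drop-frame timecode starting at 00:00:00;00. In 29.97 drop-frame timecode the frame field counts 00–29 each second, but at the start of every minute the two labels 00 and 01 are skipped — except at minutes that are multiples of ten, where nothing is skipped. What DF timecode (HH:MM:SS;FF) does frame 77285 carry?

Ten DF minutes hold 17982 frames, so frame 77285 lies in block 4 (frames 71928–89909) with 5357 frames into that block.
The block's first minute is 1800 frames and the rest 1798 each; 5357 frames reaches minute 2, so 4 × 18 + 2 × 2 = 76 labels have been skipped so far.
Adding those back, label number 77285 + 76 = 77361 at 30 labels/s is 2578 s + 21 f = 0 h 42 min 58 s frame 21, i.e. 00:42:58;21.

00:42:58;21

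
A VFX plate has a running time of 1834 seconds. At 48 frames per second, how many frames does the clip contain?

88032 frames

Frames = 1834 × 48 = 88032.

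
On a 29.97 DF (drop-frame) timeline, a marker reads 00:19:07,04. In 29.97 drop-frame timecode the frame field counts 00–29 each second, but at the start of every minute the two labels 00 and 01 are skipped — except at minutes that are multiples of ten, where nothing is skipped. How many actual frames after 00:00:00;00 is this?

Complete 10-minute blocks: 1, each 17982 frames → 17982.
Remaining 9 whole minutes in the current block: 1800 + 8 × 1798 = 16184 frames.
Within the current minute: 7 × 30 + 4 − 2 = 212 (labels ;00/;01 skipped at this minute). Total = 17982 + 16184 + 212 = 34378.

34378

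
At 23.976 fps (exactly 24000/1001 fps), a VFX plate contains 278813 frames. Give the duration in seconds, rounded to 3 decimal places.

11628.826 seconds

Running time = 278813 × 1001/24000 = 279091813/24000 s ≈ 11628.826 s.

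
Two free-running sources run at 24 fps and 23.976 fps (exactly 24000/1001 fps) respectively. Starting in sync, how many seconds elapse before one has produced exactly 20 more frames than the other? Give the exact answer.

5005/6 seconds

The gap grows by |24000/1001 − 24| = 24/1001 frames per second.
Time for a 20-frame gap: 20 ÷ (24/1001) = 5005/6 s.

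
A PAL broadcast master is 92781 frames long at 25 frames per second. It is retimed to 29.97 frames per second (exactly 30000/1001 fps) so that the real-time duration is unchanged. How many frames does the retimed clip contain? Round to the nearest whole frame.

111226 frames

Frames at target rate = 92781 × (30000/1001) / (25) = 8564400/77 ≈ 111225.974.
Nearest whole frame: 111226.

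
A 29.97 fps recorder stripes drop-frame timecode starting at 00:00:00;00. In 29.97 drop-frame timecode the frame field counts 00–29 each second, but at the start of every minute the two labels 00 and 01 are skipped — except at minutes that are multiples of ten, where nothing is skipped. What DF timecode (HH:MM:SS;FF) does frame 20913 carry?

00:11:37;23

Each 10-minute DF block holds 10 × 60 × 30 − 9 × 2 = 17982 frames. 20913 ÷ 17982 → 1 full block, remainder 2931.
Within the partial block the first minute is 1800 frames and each further minute 1798, so 1 further minute boundary passed. Total skipped labels = 18 × 1 + 2 × 1 = 20.
Non-drop label index = 20913 + 20 = 20933; at 30 labels/s that is 00:11:37:23, i.e. DF 00:11:37;23.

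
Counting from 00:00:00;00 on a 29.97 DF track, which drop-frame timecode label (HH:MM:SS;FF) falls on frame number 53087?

Each 10-minute DF block holds 10 × 60 × 30 − 9 × 2 = 17982 frames. 53087 ÷ 17982 → 2 full blocks, remainder 17123.
Within the partial block the first minute is 1800 frames and each further minute 1798, so 9 further minute boundaries passed. Total skipped labels = 18 × 2 + 2 × 9 = 54.
Non-drop label index = 53087 + 54 = 53141; at 30 labels/s that is 00:29:31:11, i.e. DF 00:29:31;11.

00:29:31;11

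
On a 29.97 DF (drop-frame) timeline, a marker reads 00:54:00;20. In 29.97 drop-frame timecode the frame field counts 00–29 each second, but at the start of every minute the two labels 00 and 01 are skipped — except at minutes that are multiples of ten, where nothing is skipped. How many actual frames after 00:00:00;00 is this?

As if non-drop at 30 labels/s: (0 × 3600 + 54 × 60 + 0) × 30 + 20 = 97220.
Minute boundaries passed: 54; those not divisible by 10: 54 − 5 = 49; dropped labels = 2 × 49 = 98.
Actual frame index = 97220 − 98 = 97122.

97122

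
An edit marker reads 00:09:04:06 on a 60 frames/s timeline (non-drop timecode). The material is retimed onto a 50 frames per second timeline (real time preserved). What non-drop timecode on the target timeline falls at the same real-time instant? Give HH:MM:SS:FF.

Source frame index: (0×3600 + 9×60 + 4) × 60 + 6 = 32646.
Real time: 32646 / (60) = 5441/10 s.
Target frame: (5441/10) × (50) = 27205.
At 50 labels/s: frame 27205 → 00:09:04:05.

00:09:04:05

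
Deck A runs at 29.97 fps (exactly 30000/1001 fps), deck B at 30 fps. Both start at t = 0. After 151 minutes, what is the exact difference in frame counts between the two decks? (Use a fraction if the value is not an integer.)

271800/1001 frames

151 min = 9060 s.
A emits 30000/1001 × 9060 = 271800000/1001 frames; B emits 30 × 9060 = 271800.
Difference = 271800/1001 frames (≈ 271.5285); B is ahead of A.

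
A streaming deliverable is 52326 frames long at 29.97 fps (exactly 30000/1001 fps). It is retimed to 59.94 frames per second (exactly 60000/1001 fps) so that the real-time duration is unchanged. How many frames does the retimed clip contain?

Target frames = source frames × (target rate / source rate) = 52326 × (60000/1001)/(30000/1001) = 52326 × 2 = 104652.

104652 frames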